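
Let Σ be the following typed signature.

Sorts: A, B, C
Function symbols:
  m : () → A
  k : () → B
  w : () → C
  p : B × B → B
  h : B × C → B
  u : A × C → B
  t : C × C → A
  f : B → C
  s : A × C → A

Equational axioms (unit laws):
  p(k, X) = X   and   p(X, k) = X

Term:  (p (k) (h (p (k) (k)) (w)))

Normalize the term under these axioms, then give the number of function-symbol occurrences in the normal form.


1. (p (k) (h (p (k) (k)) (w)))  →  (h (p (k) (k)) (w))
2. (h (p (k) (k)) (w))  →  (h (k) (w))
normal form: (h (k) (w))

size = 3


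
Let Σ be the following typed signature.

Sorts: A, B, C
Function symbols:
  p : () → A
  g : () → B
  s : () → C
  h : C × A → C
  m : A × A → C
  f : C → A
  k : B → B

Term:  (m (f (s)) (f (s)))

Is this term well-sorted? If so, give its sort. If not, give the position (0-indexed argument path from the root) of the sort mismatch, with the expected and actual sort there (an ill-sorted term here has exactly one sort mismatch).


    (s) : C
  (f (s)) : A
    (s) : C
  (f (s)) : A
(m (f (s)) (f (s))) : C

well-sorted; sort = C


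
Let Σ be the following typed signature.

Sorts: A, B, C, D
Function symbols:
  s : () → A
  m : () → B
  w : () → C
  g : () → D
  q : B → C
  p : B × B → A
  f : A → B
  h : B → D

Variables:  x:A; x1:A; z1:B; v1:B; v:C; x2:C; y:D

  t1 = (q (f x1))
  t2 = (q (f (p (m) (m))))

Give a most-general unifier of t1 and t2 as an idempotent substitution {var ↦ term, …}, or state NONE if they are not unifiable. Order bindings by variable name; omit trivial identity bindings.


{x1 ↦ (p (m) (m))}


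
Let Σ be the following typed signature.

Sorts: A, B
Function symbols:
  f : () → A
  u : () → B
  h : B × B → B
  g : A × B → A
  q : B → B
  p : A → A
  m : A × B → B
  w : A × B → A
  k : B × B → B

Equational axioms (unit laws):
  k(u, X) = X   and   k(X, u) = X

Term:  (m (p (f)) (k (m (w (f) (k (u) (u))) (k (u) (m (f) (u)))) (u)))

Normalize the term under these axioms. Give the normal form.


1. (m (p (f)) (k (m (w (f) (k (u) (u))) (k (u) (m (f) (u)))) (u)))  →  (m (p (f)) (m (w (f) (k (u) (u))) (k (u) (m (f) (u)))))
2. (m (p (f)) (m (w (f) (k (u) (u))) (k (u) (m (f) (u)))))  →  (m (p (f)) (m (w (f) (u)) (k (u) (m (f) (u)))))
3. (m (p (f)) (m (w (f) (u)) (k (u) (m (f) (u)))))  →  (m (p (f)) (m (w (f) (u)) (m (f) (u))))

normal form = (m (p (f)) (m (w (f) (u)) (m (f) (u))))


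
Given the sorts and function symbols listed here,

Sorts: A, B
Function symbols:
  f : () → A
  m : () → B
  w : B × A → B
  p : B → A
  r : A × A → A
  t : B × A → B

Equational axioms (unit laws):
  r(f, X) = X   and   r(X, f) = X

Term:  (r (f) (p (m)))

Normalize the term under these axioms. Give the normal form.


normal form = (p (m))

1. (r (f) (p (m)))  →  (p (m))


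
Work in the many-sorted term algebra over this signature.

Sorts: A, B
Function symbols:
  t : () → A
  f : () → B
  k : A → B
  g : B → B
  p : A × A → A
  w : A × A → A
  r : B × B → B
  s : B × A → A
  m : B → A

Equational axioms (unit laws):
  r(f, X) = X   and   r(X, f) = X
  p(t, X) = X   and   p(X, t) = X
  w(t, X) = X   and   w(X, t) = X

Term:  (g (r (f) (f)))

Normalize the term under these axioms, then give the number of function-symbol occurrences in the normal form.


size = 2

1. (g (r (f) (f)))  →  (g (f))
normal form: (g (f))


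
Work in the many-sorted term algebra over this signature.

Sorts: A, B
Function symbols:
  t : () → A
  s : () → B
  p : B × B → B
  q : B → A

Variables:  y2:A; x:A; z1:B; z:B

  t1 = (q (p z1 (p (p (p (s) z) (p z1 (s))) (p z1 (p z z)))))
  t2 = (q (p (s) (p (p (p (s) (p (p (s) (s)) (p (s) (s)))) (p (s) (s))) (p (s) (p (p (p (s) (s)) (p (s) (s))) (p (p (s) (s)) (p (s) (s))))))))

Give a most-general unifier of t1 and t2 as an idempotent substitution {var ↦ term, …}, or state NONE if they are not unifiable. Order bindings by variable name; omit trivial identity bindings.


{z ↦ (p (p (s) (s)) (p (s) (s))), z1 ↦ (s)}


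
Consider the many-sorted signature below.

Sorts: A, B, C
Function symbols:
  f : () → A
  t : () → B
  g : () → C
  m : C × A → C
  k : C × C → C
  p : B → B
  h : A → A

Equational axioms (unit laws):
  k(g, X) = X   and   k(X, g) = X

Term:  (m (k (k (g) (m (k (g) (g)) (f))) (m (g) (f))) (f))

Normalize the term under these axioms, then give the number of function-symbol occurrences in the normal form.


size = 9

1. (m (k (k (g) (m (k (g) (g)) (f))) (m (g) (f))) (f))  →  (m (k (m (k (g) (g)) (f)) (m (g) (f))) (f))
2. (m (k (m (k (g) (g)) (f)) (m (g) (f))) (f))  →  (m (k (m (g) (f)) (m (g) (f))) (f))
normal form: (m (k (m (g) (f)) (m (g) (f))) (f))


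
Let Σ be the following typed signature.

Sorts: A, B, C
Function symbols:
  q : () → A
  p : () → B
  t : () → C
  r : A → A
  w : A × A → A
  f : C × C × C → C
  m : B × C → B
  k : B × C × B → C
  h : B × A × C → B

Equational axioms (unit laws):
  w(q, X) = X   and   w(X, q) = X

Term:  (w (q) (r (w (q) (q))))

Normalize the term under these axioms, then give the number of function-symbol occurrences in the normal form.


size = 2

1. (w (q) (r (w (q) (q))))  →  (r (w (q) (q)))
2. (r (w (q) (q)))  →  (r (q))
normal form: (r (q))


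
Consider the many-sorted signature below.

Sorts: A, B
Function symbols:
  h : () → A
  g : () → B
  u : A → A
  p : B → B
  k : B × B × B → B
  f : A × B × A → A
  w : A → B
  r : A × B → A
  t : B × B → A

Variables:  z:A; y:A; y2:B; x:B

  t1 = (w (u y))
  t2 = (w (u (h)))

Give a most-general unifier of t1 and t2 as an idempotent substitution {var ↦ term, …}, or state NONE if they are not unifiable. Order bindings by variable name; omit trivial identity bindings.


{y ↦ (h)}


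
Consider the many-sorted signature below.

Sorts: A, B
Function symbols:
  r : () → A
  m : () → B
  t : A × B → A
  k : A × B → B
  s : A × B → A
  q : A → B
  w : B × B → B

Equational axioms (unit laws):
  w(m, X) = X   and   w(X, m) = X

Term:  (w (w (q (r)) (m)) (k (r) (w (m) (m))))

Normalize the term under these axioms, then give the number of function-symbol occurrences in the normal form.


1. (w (w (q (r)) (m)) (k (r) (w (m) (m))))  →  (w (q (r)) (k (r) (w (m) (m))))
2. (w (q (r)) (k (r) (w (m) (m))))  →  (w (q (r)) (k (r) (m)))
normal form: (w (q (r)) (k (r) (m)))

size = 6


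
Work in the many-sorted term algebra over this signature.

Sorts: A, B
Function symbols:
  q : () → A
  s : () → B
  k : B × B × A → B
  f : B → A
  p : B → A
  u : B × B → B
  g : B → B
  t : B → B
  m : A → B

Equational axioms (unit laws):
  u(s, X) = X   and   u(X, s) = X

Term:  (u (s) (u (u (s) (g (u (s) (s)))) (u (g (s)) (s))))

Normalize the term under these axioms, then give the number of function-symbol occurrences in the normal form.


1. (u (s) (u (u (s) (g (u (s) (s)))) (u (g (s)) (s))))  →  (u (u (s) (g (u (s) (s)))) (u (g (s)) (s)))
2. (u (u (s) (g (u (s) (s)))) (u (g (s)) (s)))  →  (u (g (u (s) (s))) (u (g (s)) (s)))
3. (u (g (u (s) (s))) (u (g (s)) (s)))  →  (u (g (s)) (u (g (s)) (s)))
4. (u (g (s)) (u (g (s)) (s)))  →  (u (g (s)) (g (s)))
normal form: (u (g (s)) (g (s)))

size = 5


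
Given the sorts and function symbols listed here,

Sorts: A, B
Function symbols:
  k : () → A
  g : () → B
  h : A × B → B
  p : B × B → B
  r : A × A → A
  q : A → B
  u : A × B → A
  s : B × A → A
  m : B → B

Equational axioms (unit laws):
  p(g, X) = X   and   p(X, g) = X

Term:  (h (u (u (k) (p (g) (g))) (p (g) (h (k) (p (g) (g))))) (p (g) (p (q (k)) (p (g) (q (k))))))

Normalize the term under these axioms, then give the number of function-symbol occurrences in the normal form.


1. (h (u (u (k) (p (g) (g))) (p (g) (h (k) (p (g) (g))))) (p (g) (p (q (k)) (p (g) (q (k))))))  →  (h (u (u (k) (g)) (p (g) (h (k) (p (g) (g))))) (p (g) (p (q (k)) (p (g) (q (k))))))
2. (h (u (u (k) (g)) (p (g) (h (k) (p (g) (g))))) (p (g) (p (q (k)) (p (g) (q (k))))))  →  (h (u (u (k) (g)) (h (k) (p (g) (g)))) (p (g) (p (q (k)) (p (g) (q (k))))))
3. (h (u (u (k) (g)) (h (k) (p (g) (g)))) (p (g) (p (q (k)) (p (g) (q (k))))))  →  (h (u (u (k) (g)) (h (k) (g))) (p (g) (p (q (k)) (p (g) (q (k))))))
4. (h (u (u (k) (g)) (h (k) (g))) (p (g) (p (q (k)) (p (g) (q (k))))))  →  (h (u (u (k) (g)) (h (k) (g))) (p (q (k)) (p (g) (q (k)))))
5. (h (u (u (k) (g)) (h (k) (g))) (p (q (k)) (p (g) (q (k)))))  →  (h (u (u (k) (g)) (h (k) (g))) (p (q (k)) (q (k))))
normal form: (h (u (u (k) (g)) (h (k) (g))) (p (q (k)) (q (k))))

size = 13


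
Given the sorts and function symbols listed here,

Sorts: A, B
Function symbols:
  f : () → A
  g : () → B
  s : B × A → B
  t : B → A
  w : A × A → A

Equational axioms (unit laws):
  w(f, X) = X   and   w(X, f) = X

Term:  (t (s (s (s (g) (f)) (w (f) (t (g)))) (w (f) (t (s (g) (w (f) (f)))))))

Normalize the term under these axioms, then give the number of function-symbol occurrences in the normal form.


size = 12

1. (t (s (s (s (g) (f)) (w (f) (t (g)))) (w (f) (t (s (g) (w (f) (f)))))))  →  (t (s (s (s (g) (f)) (t (g))) (w (f) (t (s (g) (w (f) (f)))))))
2. (t (s (s (s (g) (f)) (t (g))) (w (f) (t (s (g) (w (f) (f)))))))  →  (t (s (s (s (g) (f)) (t (g))) (t (s (g) (w (f) (f))))))
3. (t (s (s (s (g) (f)) (t (g))) (t (s (g) (w (f) (f))))))  →  (t (s (s (s (g) (f)) (t (g))) (t (s (g) (f)))))
normal form: (t (s (s (s (g) (f)) (t (g))) (t (s (g) (f)))))


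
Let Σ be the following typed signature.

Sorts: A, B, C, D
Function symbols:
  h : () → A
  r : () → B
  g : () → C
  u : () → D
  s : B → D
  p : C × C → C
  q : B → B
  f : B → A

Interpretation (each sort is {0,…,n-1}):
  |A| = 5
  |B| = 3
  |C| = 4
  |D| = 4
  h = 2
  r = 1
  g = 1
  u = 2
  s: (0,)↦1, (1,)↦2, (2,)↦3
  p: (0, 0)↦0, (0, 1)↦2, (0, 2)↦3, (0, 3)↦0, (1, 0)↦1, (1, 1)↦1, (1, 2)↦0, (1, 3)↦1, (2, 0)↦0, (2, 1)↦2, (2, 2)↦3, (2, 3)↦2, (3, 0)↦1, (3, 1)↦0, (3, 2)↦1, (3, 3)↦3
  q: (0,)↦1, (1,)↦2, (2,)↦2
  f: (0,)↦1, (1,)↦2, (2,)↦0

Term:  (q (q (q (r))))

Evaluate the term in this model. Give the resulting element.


  r = 1
  (q (r)) = q(1,) = 2
  (q (q (r))) = q(2,) = 2
  (q (q (q (r)))) = q(2,) = 2

value = 2


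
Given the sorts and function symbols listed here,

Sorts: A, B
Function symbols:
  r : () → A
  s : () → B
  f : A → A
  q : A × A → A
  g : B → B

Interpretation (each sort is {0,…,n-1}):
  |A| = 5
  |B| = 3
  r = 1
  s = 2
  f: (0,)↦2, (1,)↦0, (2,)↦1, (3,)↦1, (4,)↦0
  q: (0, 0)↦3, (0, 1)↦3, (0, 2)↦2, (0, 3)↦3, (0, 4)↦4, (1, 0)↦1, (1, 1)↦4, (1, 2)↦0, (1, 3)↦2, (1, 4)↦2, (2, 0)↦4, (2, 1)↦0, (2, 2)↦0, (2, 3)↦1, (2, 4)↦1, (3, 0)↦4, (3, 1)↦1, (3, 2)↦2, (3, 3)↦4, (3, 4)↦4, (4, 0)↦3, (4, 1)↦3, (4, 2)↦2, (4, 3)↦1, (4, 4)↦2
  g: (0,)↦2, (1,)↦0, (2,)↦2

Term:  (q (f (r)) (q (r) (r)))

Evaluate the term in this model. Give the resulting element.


  r = 1
  (f (r)) = f(1,) = 0
  r = 1
  r = 1
  (q (r) (r)) = q(1, 1) = 4
  (q (f (r)) (q (r) (r))) = q(0, 4) = 4

value = 4


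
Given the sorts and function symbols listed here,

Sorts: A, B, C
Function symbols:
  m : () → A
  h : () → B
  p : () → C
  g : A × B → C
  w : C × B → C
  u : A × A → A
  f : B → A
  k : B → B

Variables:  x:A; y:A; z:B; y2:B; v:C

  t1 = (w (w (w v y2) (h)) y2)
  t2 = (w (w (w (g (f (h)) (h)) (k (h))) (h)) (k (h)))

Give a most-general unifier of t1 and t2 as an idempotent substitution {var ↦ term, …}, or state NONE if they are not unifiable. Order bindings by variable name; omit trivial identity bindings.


{v ↦ (g (f (h)) (h)), y2 ↦ (k (h))}


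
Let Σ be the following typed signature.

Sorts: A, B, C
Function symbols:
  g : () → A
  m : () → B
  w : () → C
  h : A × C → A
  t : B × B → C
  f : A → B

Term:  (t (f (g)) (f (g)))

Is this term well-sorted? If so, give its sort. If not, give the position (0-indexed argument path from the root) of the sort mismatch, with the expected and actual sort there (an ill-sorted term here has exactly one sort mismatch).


well-sorted; sort = C

    (g) : A
  (f (g)) : B
    (g) : A
  (f (g)) : B
(t (f (g)) (f (g))) : C


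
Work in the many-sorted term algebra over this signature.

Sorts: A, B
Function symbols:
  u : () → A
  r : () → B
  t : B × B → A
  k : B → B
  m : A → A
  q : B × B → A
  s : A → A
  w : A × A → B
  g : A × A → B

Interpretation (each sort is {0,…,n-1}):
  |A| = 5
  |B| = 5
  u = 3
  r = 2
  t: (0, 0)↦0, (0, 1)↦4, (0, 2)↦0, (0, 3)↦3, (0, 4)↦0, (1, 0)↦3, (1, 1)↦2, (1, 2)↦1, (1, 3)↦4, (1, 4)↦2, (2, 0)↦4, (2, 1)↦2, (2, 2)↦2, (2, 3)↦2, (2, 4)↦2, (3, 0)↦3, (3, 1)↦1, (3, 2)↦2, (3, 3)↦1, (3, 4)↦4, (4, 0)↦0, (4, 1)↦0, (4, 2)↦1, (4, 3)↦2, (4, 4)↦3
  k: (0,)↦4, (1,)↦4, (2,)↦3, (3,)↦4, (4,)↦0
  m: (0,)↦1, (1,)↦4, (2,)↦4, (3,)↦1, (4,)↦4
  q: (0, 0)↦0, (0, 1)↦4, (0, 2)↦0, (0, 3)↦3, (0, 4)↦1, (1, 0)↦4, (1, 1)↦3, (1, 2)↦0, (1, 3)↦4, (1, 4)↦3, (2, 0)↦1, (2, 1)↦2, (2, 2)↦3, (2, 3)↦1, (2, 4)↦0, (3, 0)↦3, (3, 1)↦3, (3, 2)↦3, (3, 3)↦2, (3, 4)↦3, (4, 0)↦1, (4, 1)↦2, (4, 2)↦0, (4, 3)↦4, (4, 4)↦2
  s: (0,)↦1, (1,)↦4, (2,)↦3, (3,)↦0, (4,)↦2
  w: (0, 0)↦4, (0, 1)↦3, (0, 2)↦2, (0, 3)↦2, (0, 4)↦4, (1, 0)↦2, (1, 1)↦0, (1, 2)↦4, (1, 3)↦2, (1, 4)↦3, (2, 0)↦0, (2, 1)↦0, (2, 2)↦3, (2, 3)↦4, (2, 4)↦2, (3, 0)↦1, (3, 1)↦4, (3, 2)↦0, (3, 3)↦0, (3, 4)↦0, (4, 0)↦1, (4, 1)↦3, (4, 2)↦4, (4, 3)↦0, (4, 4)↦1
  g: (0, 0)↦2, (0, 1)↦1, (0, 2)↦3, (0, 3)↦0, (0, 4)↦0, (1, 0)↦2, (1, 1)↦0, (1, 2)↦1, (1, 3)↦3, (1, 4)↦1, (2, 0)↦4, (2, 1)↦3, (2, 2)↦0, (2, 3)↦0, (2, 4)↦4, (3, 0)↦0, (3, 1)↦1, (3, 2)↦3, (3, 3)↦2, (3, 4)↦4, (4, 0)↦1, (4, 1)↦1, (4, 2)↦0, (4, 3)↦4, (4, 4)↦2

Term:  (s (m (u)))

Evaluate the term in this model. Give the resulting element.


  u = 3
  (m (u)) = m(3,) = 1
  (s (m (u))) = s(1,) = 4

value = 4


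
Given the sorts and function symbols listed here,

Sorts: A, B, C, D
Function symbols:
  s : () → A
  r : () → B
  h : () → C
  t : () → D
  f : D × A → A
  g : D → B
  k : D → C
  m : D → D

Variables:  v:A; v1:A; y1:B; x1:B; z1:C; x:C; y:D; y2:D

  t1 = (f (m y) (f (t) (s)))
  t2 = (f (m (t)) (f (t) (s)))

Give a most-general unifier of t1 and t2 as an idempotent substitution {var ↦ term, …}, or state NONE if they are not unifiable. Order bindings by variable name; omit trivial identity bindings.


{y ↦ (t)}


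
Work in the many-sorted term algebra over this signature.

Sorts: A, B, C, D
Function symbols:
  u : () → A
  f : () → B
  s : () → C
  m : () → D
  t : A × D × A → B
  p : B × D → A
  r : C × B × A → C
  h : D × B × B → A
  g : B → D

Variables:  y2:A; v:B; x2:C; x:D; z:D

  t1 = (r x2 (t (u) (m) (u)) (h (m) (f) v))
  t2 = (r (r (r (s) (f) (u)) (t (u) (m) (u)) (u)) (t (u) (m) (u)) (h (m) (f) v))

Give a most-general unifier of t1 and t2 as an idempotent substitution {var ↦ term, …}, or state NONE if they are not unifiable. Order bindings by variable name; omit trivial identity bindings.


{x2 ↦ (r (r (s) (f) (u)) (t (u) (m) (u)) (u))}


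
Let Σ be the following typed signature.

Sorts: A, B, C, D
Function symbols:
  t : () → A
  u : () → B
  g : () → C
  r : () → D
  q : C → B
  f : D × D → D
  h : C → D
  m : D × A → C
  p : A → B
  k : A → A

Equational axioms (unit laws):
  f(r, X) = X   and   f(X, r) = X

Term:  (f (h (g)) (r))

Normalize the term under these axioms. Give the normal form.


normal form = (h (g))

1. (f (h (g)) (r))  →  (h (g))


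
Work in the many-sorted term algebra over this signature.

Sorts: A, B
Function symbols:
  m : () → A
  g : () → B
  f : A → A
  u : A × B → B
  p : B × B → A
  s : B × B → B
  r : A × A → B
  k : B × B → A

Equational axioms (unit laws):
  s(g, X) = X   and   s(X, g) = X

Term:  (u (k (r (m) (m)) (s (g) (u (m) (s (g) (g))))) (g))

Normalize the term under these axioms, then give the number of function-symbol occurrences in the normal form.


1. (u (k (r (m) (m)) (s (g) (u (m) (s (g) (g))))) (g))  →  (u (k (r (m) (m)) (u (m) (s (g) (g)))) (g))
2. (u (k (r (m) (m)) (u (m) (s (g) (g)))) (g))  →  (u (k (r (m) (m)) (u (m) (g))) (g))
normal form: (u (k (r (m) (m)) (u (m) (g))) (g))

size = 9


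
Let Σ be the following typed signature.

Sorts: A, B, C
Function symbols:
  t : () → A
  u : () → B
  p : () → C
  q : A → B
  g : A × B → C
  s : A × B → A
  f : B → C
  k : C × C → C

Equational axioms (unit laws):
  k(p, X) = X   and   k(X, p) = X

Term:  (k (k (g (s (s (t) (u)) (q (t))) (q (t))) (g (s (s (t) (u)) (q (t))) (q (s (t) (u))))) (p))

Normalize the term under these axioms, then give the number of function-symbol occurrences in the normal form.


1. (k (k (g (s (s (t) (u)) (q (t))) (q (t))) (g (s (s (t) (u)) (q (t))) (q (s (t) (u))))) (p))  →  (k (g (s (s (t) (u)) (q (t))) (q (t))) (g (s (s (t) (u)) (q (t))) (q (s (t) (u)))))
normal form: (k (g (s (s (t) (u)) (q (t))) (q (t))) (g (s (s (t) (u)) (q (t))) (q (s (t) (u)))))

size = 21


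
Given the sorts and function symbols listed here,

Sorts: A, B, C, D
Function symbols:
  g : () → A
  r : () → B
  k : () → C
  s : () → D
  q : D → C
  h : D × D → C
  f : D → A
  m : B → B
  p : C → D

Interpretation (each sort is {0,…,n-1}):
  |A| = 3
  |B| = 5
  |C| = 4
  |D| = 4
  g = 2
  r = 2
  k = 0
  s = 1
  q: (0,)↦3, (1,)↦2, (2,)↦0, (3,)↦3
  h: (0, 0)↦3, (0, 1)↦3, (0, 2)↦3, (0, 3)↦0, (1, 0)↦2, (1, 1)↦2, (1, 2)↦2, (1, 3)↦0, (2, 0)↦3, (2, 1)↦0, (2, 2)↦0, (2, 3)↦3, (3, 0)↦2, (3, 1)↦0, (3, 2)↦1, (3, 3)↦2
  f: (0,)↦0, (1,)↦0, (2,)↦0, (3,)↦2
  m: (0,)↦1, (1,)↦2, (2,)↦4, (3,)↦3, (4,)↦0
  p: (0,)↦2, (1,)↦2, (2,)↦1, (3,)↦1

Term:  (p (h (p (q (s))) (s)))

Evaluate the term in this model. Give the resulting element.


  s = 1
  (q (s)) = q(1,) = 2
  (p (q (s))) = p(2,) = 1
  s = 1
  (h (p (q (s))) (s)) = h(1, 1) = 2
  (p (h (p (q (s))) (s))) = p(2,) = 1

value = 1


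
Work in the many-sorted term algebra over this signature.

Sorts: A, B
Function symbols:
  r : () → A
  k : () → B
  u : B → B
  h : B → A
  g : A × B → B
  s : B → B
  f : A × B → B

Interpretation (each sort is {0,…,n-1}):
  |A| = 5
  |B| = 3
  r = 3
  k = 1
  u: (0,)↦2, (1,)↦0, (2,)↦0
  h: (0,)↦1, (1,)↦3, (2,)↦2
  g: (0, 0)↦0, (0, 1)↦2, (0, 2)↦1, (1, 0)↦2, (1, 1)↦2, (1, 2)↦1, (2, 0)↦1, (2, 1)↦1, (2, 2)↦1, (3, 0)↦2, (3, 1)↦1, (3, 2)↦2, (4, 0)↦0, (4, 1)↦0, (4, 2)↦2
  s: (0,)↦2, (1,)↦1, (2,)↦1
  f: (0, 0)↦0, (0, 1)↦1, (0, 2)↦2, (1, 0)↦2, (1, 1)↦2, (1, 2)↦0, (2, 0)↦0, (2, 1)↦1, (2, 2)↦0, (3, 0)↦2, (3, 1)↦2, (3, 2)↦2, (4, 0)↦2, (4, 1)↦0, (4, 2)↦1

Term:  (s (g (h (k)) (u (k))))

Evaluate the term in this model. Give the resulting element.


  k = 1
  (h (k)) = h(1,) = 3
  k = 1
  (u (k)) = u(1,) = 0
  (g (h (k)) (u (k))) = g(3, 0) = 2
  (s (g (h (k)) (u (k)))) = s(2,) = 1

value = 1


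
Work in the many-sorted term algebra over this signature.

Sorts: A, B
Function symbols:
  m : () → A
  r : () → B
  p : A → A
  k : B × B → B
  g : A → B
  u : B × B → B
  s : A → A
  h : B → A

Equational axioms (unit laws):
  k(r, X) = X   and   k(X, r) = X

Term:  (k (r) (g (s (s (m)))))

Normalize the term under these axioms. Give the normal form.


1. (k (r) (g (s (s (m)))))  →  (g (s (s (m))))

normal form = (g (s (s (m))))


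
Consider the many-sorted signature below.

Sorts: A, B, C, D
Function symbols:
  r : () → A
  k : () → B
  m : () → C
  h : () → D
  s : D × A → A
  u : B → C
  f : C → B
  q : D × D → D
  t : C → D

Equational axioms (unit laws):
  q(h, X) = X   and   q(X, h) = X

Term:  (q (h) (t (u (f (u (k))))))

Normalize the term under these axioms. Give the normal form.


normal form = (t (u (f (u (k)))))

1. (q (h) (t (u (f (u (k))))))  →  (t (u (f (u (k)))))


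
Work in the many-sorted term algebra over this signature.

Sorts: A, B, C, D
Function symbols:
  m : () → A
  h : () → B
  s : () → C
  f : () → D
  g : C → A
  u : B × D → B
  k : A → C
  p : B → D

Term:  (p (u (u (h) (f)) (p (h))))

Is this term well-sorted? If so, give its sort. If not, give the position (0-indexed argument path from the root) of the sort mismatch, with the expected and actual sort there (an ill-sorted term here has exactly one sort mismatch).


well-sorted; sort = D

      (h) : B
      (f) : D
    (u (h) (f)) : B
      (h) : B
    (p (h)) : D
  (u (u (h) (f)) (p (h))) : B
(p (u (u (h) (f)) (p (h)))) : D


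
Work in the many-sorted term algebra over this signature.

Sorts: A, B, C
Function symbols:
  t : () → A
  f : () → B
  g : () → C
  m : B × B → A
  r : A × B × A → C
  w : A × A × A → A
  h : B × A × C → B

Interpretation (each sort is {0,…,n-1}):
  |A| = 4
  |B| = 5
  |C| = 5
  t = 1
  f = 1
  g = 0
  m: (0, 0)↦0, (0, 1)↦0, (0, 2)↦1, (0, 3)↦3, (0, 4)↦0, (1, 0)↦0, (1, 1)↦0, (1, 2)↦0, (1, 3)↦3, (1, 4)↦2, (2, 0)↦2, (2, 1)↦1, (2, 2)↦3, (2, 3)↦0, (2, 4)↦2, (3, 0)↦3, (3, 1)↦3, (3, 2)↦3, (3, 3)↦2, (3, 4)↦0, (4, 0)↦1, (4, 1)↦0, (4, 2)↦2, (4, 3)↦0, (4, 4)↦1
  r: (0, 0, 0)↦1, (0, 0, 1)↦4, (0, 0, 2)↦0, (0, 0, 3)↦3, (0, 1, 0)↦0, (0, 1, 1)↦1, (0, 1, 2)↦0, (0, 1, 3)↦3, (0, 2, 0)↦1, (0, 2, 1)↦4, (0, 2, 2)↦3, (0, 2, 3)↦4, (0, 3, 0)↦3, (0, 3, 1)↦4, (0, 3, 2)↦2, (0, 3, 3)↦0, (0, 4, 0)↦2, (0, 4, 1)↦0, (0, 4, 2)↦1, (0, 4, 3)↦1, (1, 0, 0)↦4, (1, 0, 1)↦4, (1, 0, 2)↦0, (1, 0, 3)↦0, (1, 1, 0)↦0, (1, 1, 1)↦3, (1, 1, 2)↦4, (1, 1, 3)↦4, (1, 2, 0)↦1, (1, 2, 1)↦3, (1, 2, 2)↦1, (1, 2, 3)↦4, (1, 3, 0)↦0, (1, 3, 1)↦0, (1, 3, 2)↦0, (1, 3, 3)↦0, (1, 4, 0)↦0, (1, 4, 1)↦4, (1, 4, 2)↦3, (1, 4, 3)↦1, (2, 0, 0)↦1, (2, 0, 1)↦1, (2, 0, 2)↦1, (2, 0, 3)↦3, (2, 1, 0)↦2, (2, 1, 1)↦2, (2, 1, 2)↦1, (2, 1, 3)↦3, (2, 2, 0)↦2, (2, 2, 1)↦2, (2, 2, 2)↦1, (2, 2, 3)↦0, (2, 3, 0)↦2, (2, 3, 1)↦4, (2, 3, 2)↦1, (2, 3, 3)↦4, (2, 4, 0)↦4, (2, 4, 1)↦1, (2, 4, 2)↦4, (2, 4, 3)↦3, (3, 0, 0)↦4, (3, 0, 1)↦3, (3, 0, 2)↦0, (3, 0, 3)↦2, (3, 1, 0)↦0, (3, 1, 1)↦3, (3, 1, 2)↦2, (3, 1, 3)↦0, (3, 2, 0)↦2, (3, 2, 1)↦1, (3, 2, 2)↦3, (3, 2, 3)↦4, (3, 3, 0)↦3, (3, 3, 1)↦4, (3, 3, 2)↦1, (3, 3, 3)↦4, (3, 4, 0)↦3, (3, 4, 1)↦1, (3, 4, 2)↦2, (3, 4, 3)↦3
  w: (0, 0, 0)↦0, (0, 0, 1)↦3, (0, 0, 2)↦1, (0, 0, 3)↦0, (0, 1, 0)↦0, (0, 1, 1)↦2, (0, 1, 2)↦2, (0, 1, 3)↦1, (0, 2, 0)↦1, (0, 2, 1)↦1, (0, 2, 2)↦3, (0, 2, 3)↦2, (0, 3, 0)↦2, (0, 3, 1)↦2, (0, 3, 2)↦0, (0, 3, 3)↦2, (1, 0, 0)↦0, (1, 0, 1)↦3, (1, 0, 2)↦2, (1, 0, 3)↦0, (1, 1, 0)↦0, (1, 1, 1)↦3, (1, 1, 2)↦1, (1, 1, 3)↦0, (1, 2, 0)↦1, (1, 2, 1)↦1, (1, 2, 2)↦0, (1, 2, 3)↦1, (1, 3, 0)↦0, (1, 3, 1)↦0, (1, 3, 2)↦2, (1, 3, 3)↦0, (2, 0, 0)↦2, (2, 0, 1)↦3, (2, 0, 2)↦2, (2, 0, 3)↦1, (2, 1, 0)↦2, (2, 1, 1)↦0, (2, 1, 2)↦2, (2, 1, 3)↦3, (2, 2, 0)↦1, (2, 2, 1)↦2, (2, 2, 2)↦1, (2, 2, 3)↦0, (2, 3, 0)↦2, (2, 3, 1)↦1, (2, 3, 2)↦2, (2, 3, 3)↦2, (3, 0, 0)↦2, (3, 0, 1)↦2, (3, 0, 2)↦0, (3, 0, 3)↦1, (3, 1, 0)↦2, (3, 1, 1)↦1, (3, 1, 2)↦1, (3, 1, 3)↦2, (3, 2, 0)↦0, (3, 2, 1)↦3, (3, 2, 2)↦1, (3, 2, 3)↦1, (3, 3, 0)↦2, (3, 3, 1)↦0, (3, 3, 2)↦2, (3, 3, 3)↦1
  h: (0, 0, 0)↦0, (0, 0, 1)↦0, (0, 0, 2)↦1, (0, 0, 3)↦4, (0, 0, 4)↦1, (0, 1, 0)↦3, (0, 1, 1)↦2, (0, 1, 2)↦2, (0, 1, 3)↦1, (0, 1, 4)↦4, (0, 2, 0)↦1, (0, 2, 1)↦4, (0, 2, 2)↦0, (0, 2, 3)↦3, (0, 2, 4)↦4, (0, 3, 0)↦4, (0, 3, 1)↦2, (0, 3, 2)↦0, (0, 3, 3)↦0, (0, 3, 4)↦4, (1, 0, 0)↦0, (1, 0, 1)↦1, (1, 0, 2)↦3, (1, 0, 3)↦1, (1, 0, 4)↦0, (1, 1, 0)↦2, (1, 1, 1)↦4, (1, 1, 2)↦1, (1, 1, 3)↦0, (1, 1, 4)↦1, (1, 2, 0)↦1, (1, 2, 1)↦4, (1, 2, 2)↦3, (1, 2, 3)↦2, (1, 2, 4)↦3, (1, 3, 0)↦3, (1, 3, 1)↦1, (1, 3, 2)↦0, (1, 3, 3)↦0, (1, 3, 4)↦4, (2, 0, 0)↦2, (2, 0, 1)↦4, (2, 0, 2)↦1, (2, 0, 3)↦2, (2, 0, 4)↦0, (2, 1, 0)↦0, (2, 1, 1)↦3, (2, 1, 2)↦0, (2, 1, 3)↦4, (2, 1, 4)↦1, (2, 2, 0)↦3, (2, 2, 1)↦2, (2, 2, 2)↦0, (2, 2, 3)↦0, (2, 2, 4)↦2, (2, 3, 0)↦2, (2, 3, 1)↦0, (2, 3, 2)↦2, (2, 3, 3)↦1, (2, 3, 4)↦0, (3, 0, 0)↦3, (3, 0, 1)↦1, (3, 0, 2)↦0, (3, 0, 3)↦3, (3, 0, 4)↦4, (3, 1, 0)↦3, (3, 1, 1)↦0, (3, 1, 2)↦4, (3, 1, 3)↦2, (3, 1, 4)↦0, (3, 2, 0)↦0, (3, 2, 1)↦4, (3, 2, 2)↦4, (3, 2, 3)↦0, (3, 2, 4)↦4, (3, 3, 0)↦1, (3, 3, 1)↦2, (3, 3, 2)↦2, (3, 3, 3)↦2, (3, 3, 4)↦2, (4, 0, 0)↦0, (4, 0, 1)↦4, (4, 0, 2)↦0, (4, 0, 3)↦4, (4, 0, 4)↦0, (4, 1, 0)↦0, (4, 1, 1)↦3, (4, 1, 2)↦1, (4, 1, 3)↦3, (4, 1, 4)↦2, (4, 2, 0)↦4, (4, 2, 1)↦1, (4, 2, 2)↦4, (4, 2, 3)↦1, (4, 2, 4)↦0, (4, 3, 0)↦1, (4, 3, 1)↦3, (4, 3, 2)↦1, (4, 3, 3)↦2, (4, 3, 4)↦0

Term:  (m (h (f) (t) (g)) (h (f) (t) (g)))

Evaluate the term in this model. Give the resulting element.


  f = 1
  t = 1
  g = 0
  (h (f) (t) (g)) = h(1, 1, 0) = 2
  f = 1
  t = 1
  g = 0
  (h (f) (t) (g)) = h(1, 1, 0) = 2
  (m (h (f) (t) (g)) (h (f) (t) (g))) = m(2, 2) = 3

value = 3


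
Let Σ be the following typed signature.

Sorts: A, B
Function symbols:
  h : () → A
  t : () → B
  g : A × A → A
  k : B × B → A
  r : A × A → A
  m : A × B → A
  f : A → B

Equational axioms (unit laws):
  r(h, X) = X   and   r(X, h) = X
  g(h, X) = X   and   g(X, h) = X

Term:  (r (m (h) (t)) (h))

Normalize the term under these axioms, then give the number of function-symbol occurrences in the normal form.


size = 3

1. (r (m (h) (t)) (h))  →  (m (h) (t))
normal form: (m (h) (t))


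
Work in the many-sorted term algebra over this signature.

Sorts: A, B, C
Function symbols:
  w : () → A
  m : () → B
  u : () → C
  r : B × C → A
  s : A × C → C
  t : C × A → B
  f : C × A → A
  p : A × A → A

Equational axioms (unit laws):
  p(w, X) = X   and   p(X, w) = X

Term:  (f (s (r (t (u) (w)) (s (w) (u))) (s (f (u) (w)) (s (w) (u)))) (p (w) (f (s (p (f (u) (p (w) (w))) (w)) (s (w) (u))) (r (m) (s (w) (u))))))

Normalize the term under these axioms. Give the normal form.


normal form = (f (s (r (t (u) (w)) (s (w) (u))) (s (f (u) (w)) (s (w) (u)))) (f (s (f (u) (w)) (s (w) (u))) (r (m) (s (w) (u)))))

1. (f (s (r (t (u) (w)) (s (w) (u))) (s (f (u) (w)) (s (w) (u)))) (p (w) (f (s (p (f (u) (p (w) (w))) (w)) (s (w) (u))) (r (m) (s (w) (u))))))  →  (f (s (r (t (u) (w)) (s (w) (u))) (s (f (u) (w)) (s (w) (u)))) (f (s (p (f (u) (p (w) (w))) (w)) (s (w) (u))) (r (m) (s (w) (u)))))
2. (f (s (r (t (u) (w)) (s (w) (u))) (s (f (u) (w)) (s (w) (u)))) (f (s (p (f (u) (p (w) (w))) (w)) (s (w) (u))) (r (m) (s (w) (u)))))  →  (f (s (r (t (u) (w)) (s (w) (u))) (s (f (u) (w)) (s (w) (u)))) (f (s (f (u) (p (w) (w))) (s (w) (u))) (r (m) (s (w) (u)))))
3. (f (s (r (t (u) (w)) (s (w) (u))) (s (f (u) (w)) (s (w) (u)))) (f (s (f (u) (p (w) (w))) (s (w) (u))) (r (m) (s (w) (u)))))  →  (f (s (r (t (u) (w)) (s (w) (u))) (s (f (u) (w)) (s (w) (u)))) (f (s (f (u) (w)) (s (w) (u))) (r (m) (s (w) (u)))))


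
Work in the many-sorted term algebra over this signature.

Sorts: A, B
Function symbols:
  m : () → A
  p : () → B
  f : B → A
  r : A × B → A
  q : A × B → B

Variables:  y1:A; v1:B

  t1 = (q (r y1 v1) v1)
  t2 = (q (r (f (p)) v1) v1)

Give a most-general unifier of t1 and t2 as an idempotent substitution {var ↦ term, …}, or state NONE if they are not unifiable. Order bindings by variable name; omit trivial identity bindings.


{y1 ↦ (f (p))}


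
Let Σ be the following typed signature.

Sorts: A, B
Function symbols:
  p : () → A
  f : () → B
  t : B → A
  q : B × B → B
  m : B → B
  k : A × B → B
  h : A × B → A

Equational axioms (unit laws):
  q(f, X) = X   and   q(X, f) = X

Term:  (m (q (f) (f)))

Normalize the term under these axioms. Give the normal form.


normal form = (m (f))

1. (m (q (f) (f)))  →  (m (f))


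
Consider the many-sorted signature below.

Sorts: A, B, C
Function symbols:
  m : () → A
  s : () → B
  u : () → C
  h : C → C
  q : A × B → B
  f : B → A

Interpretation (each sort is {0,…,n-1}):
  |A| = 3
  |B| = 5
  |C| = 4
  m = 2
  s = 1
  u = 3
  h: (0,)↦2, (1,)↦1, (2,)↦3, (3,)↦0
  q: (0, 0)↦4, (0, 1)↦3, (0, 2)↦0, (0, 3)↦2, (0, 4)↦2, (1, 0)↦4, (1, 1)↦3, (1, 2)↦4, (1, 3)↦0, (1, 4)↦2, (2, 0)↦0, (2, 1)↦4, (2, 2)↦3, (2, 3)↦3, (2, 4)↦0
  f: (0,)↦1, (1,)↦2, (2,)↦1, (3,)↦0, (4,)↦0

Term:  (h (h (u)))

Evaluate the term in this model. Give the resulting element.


  u = 3
  (h (u)) = h(3,) = 0
  (h (h (u))) = h(0,) = 2

value = 2


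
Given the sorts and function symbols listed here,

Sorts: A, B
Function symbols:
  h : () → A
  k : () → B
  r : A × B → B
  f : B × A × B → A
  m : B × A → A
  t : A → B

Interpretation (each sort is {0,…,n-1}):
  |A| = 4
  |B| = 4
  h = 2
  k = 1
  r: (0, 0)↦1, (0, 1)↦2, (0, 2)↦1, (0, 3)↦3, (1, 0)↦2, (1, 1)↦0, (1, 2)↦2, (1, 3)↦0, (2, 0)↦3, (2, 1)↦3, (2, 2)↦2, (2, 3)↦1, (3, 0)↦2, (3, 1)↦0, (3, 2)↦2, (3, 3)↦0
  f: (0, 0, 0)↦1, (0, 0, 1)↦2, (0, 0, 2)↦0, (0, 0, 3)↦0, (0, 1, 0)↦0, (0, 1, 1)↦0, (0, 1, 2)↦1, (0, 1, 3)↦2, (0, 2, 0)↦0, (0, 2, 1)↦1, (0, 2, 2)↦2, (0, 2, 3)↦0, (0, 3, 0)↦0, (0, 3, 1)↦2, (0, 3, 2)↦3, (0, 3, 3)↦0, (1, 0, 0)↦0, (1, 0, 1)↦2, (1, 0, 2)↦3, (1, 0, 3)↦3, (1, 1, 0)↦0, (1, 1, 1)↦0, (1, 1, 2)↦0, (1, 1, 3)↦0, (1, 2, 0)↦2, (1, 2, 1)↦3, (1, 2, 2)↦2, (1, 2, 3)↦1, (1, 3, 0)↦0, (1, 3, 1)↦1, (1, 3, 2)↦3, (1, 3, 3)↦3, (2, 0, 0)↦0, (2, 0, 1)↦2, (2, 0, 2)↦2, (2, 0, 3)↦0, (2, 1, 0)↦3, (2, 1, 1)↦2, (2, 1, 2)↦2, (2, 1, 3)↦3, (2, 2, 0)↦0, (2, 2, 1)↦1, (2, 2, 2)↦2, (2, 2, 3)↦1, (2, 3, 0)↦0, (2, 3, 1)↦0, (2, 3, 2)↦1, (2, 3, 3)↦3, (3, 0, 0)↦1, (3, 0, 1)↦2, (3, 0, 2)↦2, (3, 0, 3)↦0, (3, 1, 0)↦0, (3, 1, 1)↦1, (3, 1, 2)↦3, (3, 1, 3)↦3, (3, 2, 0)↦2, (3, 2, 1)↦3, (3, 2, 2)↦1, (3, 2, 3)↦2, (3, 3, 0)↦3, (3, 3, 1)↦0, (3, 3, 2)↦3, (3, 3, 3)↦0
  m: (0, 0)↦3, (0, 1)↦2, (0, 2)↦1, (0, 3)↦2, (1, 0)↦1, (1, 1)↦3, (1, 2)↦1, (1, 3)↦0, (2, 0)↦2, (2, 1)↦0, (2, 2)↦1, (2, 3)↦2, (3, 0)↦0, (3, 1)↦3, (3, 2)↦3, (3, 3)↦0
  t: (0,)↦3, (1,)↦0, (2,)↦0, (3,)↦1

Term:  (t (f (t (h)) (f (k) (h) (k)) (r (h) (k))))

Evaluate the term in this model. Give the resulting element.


value = 3

  h = 2
  (t (h)) = t(2,) = 0
  k = 1
  h = 2
  k = 1
  (f (k) (h) (k)) = f(1, 2, 1) = 3
  h = 2
  k = 1
  (r (h) (k)) = r(2, 1) = 3
  (f (t (h)) (f (k) (h) (k)) (r (h) (k))) = f(0, 3, 3) = 0
  (t (f (t (h)) (f (k) (h) (k)) (r (h) (k)))) = t(0,) = 3


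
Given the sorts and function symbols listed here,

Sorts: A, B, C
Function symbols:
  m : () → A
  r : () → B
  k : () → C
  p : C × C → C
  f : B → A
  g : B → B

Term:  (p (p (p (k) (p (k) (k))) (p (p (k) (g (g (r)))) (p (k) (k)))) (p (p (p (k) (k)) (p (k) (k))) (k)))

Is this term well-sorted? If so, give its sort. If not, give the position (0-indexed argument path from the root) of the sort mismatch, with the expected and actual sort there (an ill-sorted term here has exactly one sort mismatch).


ill-sorted at position [0, 1, 0, 1]: expected C, got B

      (k) : C
        (k) : C
        (k) : C
      (p (k) (k)) : C
    (p (k) (p (k) (k))) : C
        (k) : C
            (r) : B
          (g (r)) : B
        (g (g (r))) : B
      (p (k) (g (g (r)))) : ✗ arg 1 at [0, 1, 0, 1] has sort B, expected C
        (k) : C
        (k) : C
      (p (k) (k)) : C
        (k) : C
        (k) : C
      (p (k) (k)) : C
        (k) : C
        (k) : C
      (p (k) (k)) : C
    (p (p (k) (k)) (p (k) (k))) : C
    (k) : C
  (p (p (p (k) (k)) (p (k) (k))) (k)) : C


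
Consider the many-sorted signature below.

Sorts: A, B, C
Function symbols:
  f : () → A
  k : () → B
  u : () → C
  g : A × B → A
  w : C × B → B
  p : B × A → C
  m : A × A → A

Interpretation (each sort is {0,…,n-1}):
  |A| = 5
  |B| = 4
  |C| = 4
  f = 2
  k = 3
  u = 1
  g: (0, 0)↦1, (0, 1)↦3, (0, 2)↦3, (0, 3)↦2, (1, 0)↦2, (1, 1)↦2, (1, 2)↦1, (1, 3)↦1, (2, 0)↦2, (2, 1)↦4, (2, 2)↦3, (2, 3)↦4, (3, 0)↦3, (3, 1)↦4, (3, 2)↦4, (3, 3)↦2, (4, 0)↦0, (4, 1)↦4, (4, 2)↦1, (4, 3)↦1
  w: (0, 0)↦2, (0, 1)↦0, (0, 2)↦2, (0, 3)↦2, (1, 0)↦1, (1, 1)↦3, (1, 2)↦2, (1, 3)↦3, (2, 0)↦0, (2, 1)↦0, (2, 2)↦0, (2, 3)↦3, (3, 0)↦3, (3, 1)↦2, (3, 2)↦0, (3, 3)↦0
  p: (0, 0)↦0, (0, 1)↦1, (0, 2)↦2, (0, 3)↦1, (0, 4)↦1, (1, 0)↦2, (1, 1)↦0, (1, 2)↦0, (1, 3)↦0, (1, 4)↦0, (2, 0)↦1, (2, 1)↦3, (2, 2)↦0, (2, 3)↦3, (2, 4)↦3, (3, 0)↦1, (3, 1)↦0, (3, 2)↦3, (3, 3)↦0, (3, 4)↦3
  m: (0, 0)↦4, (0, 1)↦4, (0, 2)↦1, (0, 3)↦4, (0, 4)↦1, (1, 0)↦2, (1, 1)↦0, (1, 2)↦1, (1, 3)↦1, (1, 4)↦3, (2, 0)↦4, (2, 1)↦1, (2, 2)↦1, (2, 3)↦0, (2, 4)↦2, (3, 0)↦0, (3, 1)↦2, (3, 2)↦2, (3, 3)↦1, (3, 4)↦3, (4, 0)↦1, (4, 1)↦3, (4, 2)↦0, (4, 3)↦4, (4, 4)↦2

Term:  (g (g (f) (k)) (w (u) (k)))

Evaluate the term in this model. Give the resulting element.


value = 1

  f = 2
  k = 3
  (g (f) (k)) = g(2, 3) = 4
  u = 1
  k = 3
  (w (u) (k)) = w(1, 3) = 3
  (g (g (f) (k)) (w (u) (k))) = g(4, 3) = 1


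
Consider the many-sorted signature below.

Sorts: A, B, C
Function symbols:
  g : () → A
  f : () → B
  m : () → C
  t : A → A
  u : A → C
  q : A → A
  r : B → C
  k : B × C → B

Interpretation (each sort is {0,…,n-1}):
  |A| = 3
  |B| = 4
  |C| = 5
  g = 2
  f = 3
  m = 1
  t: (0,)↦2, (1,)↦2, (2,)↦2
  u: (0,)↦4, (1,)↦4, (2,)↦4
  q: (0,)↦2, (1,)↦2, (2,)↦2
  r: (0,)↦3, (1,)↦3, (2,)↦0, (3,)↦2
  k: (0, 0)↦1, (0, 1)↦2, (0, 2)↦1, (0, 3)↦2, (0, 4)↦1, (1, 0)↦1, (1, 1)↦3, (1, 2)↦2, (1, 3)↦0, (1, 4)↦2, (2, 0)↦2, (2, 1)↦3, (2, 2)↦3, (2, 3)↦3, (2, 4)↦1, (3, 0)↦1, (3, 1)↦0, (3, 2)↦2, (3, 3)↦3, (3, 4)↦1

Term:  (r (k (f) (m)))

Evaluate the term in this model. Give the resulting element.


value = 3

  f = 3
  m = 1
  (k (f) (m)) = k(3, 1) = 0
  (r (k (f) (m))) = r(0,) = 3


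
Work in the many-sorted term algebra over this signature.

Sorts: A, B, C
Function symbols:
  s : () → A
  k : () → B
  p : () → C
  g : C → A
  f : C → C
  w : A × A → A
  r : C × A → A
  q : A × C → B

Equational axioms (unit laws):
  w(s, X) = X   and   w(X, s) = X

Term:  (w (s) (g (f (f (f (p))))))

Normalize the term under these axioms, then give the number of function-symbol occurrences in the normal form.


1. (w (s) (g (f (f (f (p))))))  →  (g (f (f (f (p)))))
normal form: (g (f (f (f (p)))))

size = 5


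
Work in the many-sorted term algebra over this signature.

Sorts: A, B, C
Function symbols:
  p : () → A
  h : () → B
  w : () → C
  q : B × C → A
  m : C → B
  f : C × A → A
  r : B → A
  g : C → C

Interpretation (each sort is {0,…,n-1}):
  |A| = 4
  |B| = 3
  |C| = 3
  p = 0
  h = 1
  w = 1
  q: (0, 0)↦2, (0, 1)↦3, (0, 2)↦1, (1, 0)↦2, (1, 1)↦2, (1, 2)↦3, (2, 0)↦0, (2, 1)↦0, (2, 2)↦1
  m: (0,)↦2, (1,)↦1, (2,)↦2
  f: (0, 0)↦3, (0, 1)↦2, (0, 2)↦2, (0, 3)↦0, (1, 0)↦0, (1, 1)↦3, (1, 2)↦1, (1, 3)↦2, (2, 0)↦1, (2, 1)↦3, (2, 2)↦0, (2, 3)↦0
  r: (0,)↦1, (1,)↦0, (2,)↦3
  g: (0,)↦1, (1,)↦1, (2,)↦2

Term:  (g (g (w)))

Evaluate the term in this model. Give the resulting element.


value = 1

  w = 1
  (g (w)) = g(1,) = 1
  (g (g (w))) = g(1,) = 1


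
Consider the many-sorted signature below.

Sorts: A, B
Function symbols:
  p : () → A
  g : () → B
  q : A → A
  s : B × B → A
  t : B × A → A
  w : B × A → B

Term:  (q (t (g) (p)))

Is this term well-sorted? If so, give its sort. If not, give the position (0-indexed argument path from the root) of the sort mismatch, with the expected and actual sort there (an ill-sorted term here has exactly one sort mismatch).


    (g) : B
    (p) : A
  (t (g) (p)) : A
(q (t (g) (p))) : A

well-sorted; sort = A


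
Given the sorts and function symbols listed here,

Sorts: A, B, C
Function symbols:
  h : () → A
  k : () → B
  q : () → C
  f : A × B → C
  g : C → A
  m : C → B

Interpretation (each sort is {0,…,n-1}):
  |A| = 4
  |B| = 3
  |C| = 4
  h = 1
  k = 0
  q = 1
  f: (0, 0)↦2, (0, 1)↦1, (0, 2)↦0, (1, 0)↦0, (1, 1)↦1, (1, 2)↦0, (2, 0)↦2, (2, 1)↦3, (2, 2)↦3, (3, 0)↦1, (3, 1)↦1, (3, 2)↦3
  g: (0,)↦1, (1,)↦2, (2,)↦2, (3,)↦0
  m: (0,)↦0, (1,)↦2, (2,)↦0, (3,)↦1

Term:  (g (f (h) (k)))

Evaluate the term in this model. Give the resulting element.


value = 1

  h = 1
  k = 0
  (f (h) (k)) = f(1, 0) = 0
  (g (f (h) (k))) = g(0,) = 1


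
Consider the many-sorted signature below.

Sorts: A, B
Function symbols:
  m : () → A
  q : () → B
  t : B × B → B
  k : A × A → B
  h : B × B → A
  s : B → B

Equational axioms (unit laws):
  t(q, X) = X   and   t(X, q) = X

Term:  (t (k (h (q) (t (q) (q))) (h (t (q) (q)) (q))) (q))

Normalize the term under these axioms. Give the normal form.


1. (t (k (h (q) (t (q) (q))) (h (t (q) (q)) (q))) (q))  →  (k (h (q) (t (q) (q))) (h (t (q) (q)) (q)))
2. (k (h (q) (t (q) (q))) (h (t (q) (q)) (q)))  →  (k (h (q) (q)) (h (t (q) (q)) (q)))
3. (k (h (q) (q)) (h (t (q) (q)) (q)))  →  (k (h (q) (q)) (h (q) (q)))

normal form = (k (h (q) (q)) (h (q) (q)))


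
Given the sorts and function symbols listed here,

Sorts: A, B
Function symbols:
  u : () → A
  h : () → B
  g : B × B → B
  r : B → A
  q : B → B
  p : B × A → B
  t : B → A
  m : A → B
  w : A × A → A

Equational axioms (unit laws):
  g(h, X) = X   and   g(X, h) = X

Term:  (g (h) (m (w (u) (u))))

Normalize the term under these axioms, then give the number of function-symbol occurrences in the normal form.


size = 4

1. (g (h) (m (w (u) (u))))  →  (m (w (u) (u)))
normal form: (m (w (u) (u)))


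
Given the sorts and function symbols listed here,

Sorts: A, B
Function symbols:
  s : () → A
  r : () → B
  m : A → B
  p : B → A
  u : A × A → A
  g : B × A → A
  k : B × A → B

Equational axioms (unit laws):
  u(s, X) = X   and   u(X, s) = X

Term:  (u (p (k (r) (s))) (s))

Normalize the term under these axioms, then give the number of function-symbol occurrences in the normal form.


size = 4

1. (u (p (k (r) (s))) (s))  →  (p (k (r) (s)))
normal form: (p (k (r) (s)))


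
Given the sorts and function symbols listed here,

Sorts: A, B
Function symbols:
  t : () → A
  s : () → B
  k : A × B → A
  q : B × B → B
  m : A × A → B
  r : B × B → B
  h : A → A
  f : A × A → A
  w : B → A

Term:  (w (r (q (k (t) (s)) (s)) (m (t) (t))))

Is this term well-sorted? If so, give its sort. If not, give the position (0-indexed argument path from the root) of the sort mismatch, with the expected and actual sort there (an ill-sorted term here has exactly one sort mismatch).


        (t) : A
        (s) : B
      (k (t) (s)) : A
      (s) : B
    (q (k (t) (s)) (s)) : ✗ arg 0 at [0, 0, 0] has sort A, expected B
      (t) : A
      (t) : A
    (m (t) (t)) : B

ill-sorted at position [0, 0, 0]: expected B, got A


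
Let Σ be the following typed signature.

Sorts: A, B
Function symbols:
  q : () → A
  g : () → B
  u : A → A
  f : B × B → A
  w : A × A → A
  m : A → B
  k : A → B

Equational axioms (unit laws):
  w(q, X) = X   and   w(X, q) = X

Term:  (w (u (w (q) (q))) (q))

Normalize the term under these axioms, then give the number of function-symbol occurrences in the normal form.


1. (w (u (w (q) (q))) (q))  →  (u (w (q) (q)))
2. (u (w (q) (q)))  →  (u (q))
normal form: (u (q))

size = 2


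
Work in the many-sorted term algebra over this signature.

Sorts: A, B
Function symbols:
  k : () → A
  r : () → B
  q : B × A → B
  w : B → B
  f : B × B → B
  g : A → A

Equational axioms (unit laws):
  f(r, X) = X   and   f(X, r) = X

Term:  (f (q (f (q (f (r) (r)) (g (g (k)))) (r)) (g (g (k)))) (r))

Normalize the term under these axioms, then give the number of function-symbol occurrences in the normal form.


size = 9

1. (f (q (f (q (f (r) (r)) (g (g (k)))) (r)) (g (g (k)))) (r))  →  (q (f (q (f (r) (r)) (g (g (k)))) (r)) (g (g (k))))
2. (q (f (q (f (r) (r)) (g (g (k)))) (r)) (g (g (k))))  →  (q (q (f (r) (r)) (g (g (k)))) (g (g (k))))
3. (q (q (f (r) (r)) (g (g (k)))) (g (g (k))))  →  (q (q (r) (g (g (k)))) (g (g (k))))
normal form: (q (q (r) (g (g (k)))) (g (g (k))))
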